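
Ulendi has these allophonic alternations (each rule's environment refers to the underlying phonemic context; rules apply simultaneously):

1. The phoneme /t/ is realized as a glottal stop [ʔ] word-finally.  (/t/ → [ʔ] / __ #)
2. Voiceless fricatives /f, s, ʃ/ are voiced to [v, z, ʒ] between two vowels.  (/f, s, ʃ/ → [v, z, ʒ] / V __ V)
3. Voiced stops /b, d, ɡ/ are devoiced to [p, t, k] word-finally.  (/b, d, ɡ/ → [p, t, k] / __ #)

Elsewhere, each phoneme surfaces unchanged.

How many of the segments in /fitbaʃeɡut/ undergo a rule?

Segments that undergo a rule: /ʃ/ → [ʒ] (rule 2); /t/ → [ʔ] (rule 1).
All other segments surface unchanged.

2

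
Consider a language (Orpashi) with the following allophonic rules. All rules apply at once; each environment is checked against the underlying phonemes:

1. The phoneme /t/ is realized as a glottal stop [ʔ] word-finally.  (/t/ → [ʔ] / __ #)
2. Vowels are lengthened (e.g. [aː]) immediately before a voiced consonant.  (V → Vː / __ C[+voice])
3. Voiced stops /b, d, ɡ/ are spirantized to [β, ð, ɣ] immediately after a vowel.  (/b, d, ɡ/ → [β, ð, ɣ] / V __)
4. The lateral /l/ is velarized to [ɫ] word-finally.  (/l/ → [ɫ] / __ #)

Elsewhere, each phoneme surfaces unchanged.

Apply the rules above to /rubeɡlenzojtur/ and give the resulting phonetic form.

/r/ (word-initial): no rule targets it → [r].
/u/ (between /r/ and /b/): before a voiced consonant, so rule 2 applies → [uː].
/b/ (between /u/ and /e/): immediately after a vowel, so rule 3 applies → [β].
/e/ (between /b/ and /ɡ/): before a voiced consonant, so rule 2 applies → [eː].
Rule 3 applies to /ɡ/ (between /e/ and /l/: immediately after a vowel) → [ɣ].
/l/ — between /ɡ/ and /e/; rule 4 does not apply here → [l].
/e/ meets the environment for rule 2 (before a voiced consonant) → [eː].
/n/ (between /e/ and /z/) is unaffected → [n].
/z/ (between /n/ and /o/): no rule targets it → [z].
/o/ — between /z/ and /j/, before a voiced consonant — surfaces as [oː] (rule 2).
/j/ (between /o/ and /t/) is unaffected → [j].
/t/ (between /j/ and /u/): rule 1 targets it, but not word-finally → unchanged [t].
/u/ — between /t/ and /r/, before a voiced consonant — surfaces as [uː] (rule 2).
/r/ stays [r].

[ruːβeːɣleːnzoːjtuːr]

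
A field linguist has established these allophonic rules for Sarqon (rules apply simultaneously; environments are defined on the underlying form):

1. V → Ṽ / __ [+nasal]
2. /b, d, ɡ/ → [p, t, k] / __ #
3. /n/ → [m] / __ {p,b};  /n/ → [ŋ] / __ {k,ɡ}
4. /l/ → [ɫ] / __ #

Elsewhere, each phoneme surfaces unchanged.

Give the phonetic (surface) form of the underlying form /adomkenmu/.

[adõmkẽnmu]

/a/ (word-initial) is in the target of rule 1 but the environment (before a nasal consonant) is not met → [a].
/d/ (between /a/ and /o/): rule 2 targets it, but not word-finally → unchanged [d].
Rule 1 applies to /o/ (between /d/ and /m/: before a nasal consonant) → [õ].
/e/ meets the environment for rule 1 (before a nasal consonant) → [ẽ].
/n/ (between /e/ and /m/): rule 3 targets it, but not before a labial or velar stop → unchanged [n].
/u/ (word-final) is in the target of rule 1 but the environment (before a nasal consonant) is not met → [u].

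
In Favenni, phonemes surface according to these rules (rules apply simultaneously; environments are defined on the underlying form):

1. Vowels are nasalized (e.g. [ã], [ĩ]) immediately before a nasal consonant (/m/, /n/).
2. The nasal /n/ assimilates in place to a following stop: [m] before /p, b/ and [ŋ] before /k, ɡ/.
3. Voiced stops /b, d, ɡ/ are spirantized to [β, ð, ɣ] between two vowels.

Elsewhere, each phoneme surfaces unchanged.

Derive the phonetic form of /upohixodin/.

[upohixoðĩn]

/u/ (word-initial) is in the target of rule 1 but the environment (before a nasal consonant) is not met → [u].
/p/ stays [p].
/o/ (between /p/ and /h/): rule 1 targets it, but not before a nasal consonant → unchanged [o].
/h/ (between /o/ and /i/) is unaffected → [h].
/i/ (between /h/ and /x/) fails the environment for rule 1, so it stays [i].
/x/ (between /i/ and /o/): no rule targets it → [x].
/o/ (between /x/ and /d/) fails the environment for rule 1, so it stays [o].
/d/ (between /o/ and /i/) occurs between two vowels → [ð] by rule 3.
/i/ (between /d/ and /n/): before a nasal consonant, so rule 1 applies → [ĩ].
/n/ — word-final; rule 2 does not apply here → [n].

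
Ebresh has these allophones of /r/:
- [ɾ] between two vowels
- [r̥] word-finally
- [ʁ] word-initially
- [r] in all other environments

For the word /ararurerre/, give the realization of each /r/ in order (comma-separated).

[ɾ], [ɾ], [ɾ], [r], [r]

Occurrence 1 (position 2): between two vowels → [ɾ].
Occurrence 2 (position 4): between two vowels → [ɾ].
Occurrence 3 (position 6): between two vowels → [ɾ].
Occurrence 4 (position 8): no conditioning environment matches → elsewhere allophone [r].
Occurrence 5 (position 9): no conditioning environment matches → elsewhere allophone [r].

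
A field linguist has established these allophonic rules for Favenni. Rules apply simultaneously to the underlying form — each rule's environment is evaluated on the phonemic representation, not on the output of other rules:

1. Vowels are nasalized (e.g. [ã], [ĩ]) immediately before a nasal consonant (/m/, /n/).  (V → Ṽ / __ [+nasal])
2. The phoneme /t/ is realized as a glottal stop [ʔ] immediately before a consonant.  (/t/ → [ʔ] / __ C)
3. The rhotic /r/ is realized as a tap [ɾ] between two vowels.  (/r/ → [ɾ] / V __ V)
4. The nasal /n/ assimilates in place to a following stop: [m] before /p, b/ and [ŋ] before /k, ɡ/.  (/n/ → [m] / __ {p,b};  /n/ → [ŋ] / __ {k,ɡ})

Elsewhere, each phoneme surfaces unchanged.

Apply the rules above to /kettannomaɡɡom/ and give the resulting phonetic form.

[keʔtãnnõmaɡɡõm]

/e/ (between /k/ and /t/): rule 1 targets it, but not before a nasal consonant → unchanged [e].
Rule 2 applies to /t/ (between /e/ and /t/: immediately before a consonant) → [ʔ].
/t/ — between /t/ and /a/; rule 2 does not apply here → [t].
/a/ (between /t/ and /n/) occurs before a nasal consonant → [ã] by rule 1.
/n/ — between /a/ and /n/; rule 4 does not apply here → [n].
/n/ — between /n/ and /o/; rule 4 does not apply here → [n].
/o/ (between /n/ and /m/) occurs before a nasal consonant → [õ] by rule 1.
/a/ (between /m/ and /ɡ/): rule 1 targets it, but not before a nasal consonant → unchanged [a].
/o/ (between /ɡ/ and /m/): before a nasal consonant, so rule 1 applies → [õ].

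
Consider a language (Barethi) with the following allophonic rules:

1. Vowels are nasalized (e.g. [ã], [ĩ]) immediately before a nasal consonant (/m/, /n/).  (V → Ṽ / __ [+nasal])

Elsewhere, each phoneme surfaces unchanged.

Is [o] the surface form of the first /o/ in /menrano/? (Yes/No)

/o/ (word-final) fails the environment for rule 1, so it stays [o].
The actual realization is [o], which matches [o].

Yes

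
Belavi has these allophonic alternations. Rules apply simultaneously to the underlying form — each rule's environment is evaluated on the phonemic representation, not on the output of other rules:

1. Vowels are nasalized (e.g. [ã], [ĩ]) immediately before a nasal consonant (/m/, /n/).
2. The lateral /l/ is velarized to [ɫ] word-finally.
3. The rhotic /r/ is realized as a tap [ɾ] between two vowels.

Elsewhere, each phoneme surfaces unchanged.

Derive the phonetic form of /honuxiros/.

/h/ (word-initial): no rule targets it → [h].
Rule 1 applies to /o/ (between /h/ and /n/: before a nasal consonant) → [õ].
/n/ (between /o/ and /u/): no rule targets it → [n].
/u/ — between /n/ and /x/; rule 1 does not apply here → [u].
/x/ stays [x].
/i/ (between /x/ and /r/) is in the target of rule 1 but the environment (before a nasal consonant) is not met → [i].
/r/ (between /i/ and /o/): between two vowels, so rule 3 applies → [ɾ].
/o/ (between /r/ and /s/) is in the target of rule 1 but the environment (before a nasal consonant) is not met → [o].
/s/ stays [s].

[hõnuxiɾos]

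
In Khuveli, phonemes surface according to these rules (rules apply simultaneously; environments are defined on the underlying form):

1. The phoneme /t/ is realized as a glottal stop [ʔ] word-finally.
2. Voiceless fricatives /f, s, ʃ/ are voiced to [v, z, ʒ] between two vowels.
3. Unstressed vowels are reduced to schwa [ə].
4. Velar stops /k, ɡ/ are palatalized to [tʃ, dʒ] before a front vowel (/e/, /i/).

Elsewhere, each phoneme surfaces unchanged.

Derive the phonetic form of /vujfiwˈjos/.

[vəjfəwˈjos]

/u/ — between /v/ and /j/, in an unstressed syllable — surfaces as [ə] (rule 3).
/f/ (between /j/ and /i/) fails the environment for rule 2, so it stays [f].
/i/ (between /f/ and /w/): in an unstressed syllable, so rule 3 applies → [ə].
/o/ — between /j/ and /s/; rule 3 does not apply here → [o].
/s/ — word-final; rule 2 does not apply here → [s].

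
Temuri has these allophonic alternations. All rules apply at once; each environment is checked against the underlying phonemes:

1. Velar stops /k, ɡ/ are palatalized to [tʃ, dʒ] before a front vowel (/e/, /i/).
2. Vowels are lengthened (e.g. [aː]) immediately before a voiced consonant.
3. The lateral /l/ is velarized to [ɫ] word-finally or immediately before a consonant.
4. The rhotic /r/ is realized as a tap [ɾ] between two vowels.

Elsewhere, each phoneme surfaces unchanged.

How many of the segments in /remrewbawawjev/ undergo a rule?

Segments that undergo a rule: /e/ → [eː] (rule 2); /e/ → [eː] (rule 2); /a/ → [aː] (rule 2); /a/ → [aː] (rule 2); /e/ → [eː] (rule 2).
All other segments surface unchanged.

5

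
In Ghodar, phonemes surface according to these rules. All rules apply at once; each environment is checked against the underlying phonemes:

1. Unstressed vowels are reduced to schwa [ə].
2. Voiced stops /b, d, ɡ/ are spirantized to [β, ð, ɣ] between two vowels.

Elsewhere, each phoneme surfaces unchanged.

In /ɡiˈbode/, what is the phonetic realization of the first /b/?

[β]

/b/ (between /i/ and /o/): between two vowels, so rule 2 applies → [β].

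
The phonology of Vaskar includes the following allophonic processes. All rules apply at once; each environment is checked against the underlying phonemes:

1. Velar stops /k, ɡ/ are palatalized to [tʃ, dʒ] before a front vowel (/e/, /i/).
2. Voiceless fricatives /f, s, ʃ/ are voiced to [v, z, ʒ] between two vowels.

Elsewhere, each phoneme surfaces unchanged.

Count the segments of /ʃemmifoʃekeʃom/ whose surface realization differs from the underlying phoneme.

Segments that undergo a rule: /f/ → [v] (rule 2); /ʃ/ → [ʒ] (rule 2); /k/ → [tʃ] (rule 1); /ʃ/ → [ʒ] (rule 2).
All other segments surface unchanged.

4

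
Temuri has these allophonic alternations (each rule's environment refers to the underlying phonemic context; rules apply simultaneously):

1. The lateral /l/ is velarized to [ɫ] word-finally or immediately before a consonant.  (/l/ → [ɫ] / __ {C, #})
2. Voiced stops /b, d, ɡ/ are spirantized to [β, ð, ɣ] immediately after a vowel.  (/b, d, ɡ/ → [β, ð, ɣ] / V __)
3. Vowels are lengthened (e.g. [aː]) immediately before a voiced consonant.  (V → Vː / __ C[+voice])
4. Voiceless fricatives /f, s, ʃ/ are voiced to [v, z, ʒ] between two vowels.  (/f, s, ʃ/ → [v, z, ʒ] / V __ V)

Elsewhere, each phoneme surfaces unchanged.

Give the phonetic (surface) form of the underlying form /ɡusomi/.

/ɡ/ (word-initial): rule 2 targets it, but not immediately after a vowel → unchanged [ɡ].
/u/ — between /ɡ/ and /s/; rule 3 does not apply here → [u].
/s/ meets the environment for rule 4 (between two vowels) → [z].
/o/ — between /s/ and /m/, before a voiced consonant — surfaces as [oː] (rule 3).
/m/ (between /o/ and /i/): no rule targets it → [m].
/i/ — word-final; rule 3 does not apply here → [i].

[ɡuzoːmi]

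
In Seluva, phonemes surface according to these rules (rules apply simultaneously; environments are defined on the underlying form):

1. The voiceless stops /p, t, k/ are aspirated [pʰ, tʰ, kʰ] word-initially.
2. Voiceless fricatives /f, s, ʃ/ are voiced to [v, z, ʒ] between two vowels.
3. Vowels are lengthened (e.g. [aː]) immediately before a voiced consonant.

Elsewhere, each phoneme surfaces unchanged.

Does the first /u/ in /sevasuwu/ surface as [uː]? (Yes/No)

Yes

/u/ (between /s/ and /w/) occurs before a voiced consonant → [uː] by rule 3.
The actual realization is [uː], which matches [uː].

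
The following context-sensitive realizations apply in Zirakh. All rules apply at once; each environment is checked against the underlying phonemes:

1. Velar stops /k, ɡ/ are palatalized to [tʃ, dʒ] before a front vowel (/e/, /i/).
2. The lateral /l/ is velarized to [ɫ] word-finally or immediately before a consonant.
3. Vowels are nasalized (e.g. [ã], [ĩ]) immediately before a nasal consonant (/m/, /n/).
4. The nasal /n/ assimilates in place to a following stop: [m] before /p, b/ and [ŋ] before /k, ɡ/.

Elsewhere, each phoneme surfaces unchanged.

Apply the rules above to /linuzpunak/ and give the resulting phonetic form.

[lĩnuzpũnak]

/l/ (word-initial): rule 2 targets it, but not word-finally or immediately before a consonant → unchanged [l].
/i/ (between /l/ and /n/): before a nasal consonant, so rule 3 applies → [ĩ].
/n/ (between /i/ and /u/) fails the environment for rule 4, so it stays [n].
/u/ (between /n/ and /z/) is in the target of rule 3 but the environment (before a nasal consonant) is not met → [u].
/u/ meets the environment for rule 3 (before a nasal consonant) → [ũ].
/n/ — between /u/ and /a/; rule 4 does not apply here → [n].
/a/ — between /n/ and /k/; rule 3 does not apply here → [a].
/k/ (word-final): rule 1 targets it, but not before a front vowel → unchanged [k].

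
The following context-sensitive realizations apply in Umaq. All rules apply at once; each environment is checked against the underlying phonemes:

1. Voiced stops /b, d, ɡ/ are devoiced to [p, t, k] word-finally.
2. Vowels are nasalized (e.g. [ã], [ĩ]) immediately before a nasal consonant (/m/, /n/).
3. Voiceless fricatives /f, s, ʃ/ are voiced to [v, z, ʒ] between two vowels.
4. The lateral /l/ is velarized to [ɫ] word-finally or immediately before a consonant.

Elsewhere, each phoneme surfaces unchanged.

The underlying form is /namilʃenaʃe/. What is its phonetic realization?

[nãmiɫʃẽnaʒe]

/a/ (between /n/ and /m/) occurs before a nasal consonant → [ã] by rule 2.
/i/ (between /m/ and /l/) is in the target of rule 2 but the environment (before a nasal consonant) is not met → [i].
/l/ meets the environment for rule 4 (word-finally or immediately before a consonant) → [ɫ].
/ʃ/ (between /l/ and /e/) fails the environment for rule 3, so it stays [ʃ].
/e/ — between /ʃ/ and /n/, before a nasal consonant — surfaces as [ẽ] (rule 2).
/a/ — between /n/ and /ʃ/; rule 2 does not apply here → [a].
Rule 3 applies to /ʃ/ (between /a/ and /e/: between two vowels) → [ʒ].
/e/ (word-final) fails the environment for rule 2, so it stays [e].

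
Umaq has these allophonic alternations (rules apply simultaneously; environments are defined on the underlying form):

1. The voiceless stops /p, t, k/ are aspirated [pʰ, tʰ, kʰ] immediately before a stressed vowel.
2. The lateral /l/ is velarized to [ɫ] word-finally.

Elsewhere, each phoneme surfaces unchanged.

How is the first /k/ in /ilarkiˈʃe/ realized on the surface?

/k/ — between /r/ and /i/; rule 1 does not apply here → [k].

[k]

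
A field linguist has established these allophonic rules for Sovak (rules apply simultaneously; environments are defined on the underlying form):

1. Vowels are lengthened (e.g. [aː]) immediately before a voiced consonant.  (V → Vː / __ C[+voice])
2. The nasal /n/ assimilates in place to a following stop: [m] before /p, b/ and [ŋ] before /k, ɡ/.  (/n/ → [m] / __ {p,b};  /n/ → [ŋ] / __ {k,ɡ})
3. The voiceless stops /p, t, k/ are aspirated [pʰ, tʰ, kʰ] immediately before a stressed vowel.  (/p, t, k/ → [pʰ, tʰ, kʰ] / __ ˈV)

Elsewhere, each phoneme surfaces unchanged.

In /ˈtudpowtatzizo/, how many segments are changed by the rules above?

4

Segments that undergo a rule: /t/ → [tʰ] (rule 3); /u/ → [uː] (rule 1); /o/ → [oː] (rule 1); /i/ → [iː] (rule 1).
All other segments surface unchanged.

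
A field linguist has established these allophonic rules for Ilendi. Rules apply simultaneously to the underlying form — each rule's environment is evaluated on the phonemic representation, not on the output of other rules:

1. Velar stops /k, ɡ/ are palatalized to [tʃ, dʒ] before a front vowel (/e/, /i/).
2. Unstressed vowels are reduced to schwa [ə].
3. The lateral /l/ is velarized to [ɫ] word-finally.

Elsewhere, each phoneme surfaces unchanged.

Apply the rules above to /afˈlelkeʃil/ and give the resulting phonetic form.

[əfˈleltʃəʃəɫ]

/a/ (word-initial) occurs in an unstressed syllable → [ə] by rule 2.
/f/ stays [f].
/l/ — between /f/ and /e/; rule 3 does not apply here → [l].
/e/ (between /l/ and /l/) is in the target of rule 2 but the environment (in an unstressed syllable) is not met → [e].
/l/ (between /e/ and /k/): rule 3 targets it, but not word-finally → unchanged [l].
/k/ (between /l/ and /e/) occurs before a front vowel → [tʃ] by rule 1.
/e/ (between /k/ and /ʃ/): in an unstressed syllable, so rule 2 applies → [ə].
/ʃ/ (between /e/ and /i/) is unaffected → [ʃ].
/i/ (between /ʃ/ and /l/) occurs in an unstressed syllable → [ə] by rule 2.
/l/ (word-final) occurs word-finally → [ɫ] by rule 3.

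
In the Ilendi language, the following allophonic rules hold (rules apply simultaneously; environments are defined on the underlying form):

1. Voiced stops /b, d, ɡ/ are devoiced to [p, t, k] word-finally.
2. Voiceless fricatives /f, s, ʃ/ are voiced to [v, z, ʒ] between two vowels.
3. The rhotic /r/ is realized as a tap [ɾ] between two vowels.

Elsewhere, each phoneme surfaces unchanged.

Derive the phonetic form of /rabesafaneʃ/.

[rabezavaneʃ]

/r/ (word-initial): rule 3 targets it, but not between two vowels → unchanged [r].
/a/ stays [a].
/b/ — between /a/ and /e/; rule 1 does not apply here → [b].
/e/ (between /b/ and /s/) is unaffected → [e].
/s/ (between /e/ and /a/): between two vowels, so rule 2 applies → [z].
/a/ (between /s/ and /f/): no rule targets it → [a].
/f/ — between /a/ and /a/, between two vowels — surfaces as [v] (rule 2).
/a/ (between /f/ and /n/): no rule targets it → [a].
/n/ (between /a/ and /e/): no rule targets it → [n].
/e/ (between /n/ and /ʃ/): no rule targets it → [e].
/ʃ/ — word-final; rule 2 does not apply here → [ʃ].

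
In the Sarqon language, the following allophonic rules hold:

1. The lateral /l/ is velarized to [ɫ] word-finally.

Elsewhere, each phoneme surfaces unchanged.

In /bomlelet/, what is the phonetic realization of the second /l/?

[l]

/l/ (between /e/ and /e/): rule 1 targets it, but not word-finally → unchanged [l].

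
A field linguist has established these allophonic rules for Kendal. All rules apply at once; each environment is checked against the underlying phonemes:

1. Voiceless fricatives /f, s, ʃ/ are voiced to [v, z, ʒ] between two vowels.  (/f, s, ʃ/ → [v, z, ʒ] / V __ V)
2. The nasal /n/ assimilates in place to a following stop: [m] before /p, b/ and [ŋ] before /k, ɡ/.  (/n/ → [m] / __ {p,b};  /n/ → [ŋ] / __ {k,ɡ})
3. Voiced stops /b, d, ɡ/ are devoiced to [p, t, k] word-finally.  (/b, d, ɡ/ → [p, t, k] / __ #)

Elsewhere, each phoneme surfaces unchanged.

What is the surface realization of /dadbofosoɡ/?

[dadbovozok]

/d/ (word-initial) fails the environment for rule 3, so it stays [d].
/a/ (between /d/ and /d/): no rule targets it → [a].
/d/ (between /a/ and /b/) is in the target of rule 3 but the environment (word-finally) is not met → [d].
/b/ — between /d/ and /o/; rule 3 does not apply here → [b].
/o/ (between /b/ and /f/): no rule targets it → [o].
/f/ — between /o/ and /o/, between two vowels — surfaces as [v] (rule 1).
/o/ stays [o].
/s/ meets the environment for rule 1 (between two vowels) → [z].
/o/ stays [o].
/ɡ/ — word-final, word-finally — surfaces as [k] (rule 3).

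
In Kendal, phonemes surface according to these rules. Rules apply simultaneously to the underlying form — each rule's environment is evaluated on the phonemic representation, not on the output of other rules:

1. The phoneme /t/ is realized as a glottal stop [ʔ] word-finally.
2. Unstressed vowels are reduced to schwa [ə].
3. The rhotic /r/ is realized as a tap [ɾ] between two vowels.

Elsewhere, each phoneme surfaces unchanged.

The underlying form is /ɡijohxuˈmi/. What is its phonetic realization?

/ɡ/ (word-initial) is unaffected → [ɡ].
/i/ meets the environment for rule 2 (in an unstressed syllable) → [ə].
/j/ — not in any rule's target class → [j].
/o/ — between /j/ and /h/, in an unstressed syllable — surfaces as [ə] (rule 2).
/h/ stays [h].
/x/ — not in any rule's target class → [x].
/u/ meets the environment for rule 2 (in an unstressed syllable) → [ə].
/m/ — not in any rule's target class → [m].
/i/ (word-final): rule 2 targets it, but not in an unstressed syllable → unchanged [i].

[ɡəjəhxəˈmi]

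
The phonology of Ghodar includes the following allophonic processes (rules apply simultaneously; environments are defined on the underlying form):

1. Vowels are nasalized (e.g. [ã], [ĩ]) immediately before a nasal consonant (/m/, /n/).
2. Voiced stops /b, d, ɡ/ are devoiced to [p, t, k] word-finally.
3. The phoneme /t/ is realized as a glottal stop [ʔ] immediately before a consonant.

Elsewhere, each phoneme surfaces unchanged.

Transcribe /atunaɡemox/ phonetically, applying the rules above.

/a/ (word-initial) fails the environment for rule 1, so it stays [a].
/t/ (between /a/ and /u/) fails the environment for rule 3, so it stays [t].
/u/ (between /t/ and /n/): before a nasal consonant, so rule 1 applies → [ũ].
/n/ (between /u/ and /a/) is unaffected → [n].
/a/ (between /n/ and /ɡ/): rule 1 targets it, but not before a nasal consonant → unchanged [a].
/ɡ/ (between /a/ and /e/) is in the target of rule 2 but the environment (word-finally) is not met → [ɡ].
Rule 1 applies to /e/ (between /ɡ/ and /m/: before a nasal consonant) → [ẽ].
/m/ (between /e/ and /o/) is unaffected → [m].
/o/ (between /m/ and /x/): rule 1 targets it, but not before a nasal consonant → unchanged [o].
/x/ — not in any rule's target class → [x].

[atũnaɡẽmox]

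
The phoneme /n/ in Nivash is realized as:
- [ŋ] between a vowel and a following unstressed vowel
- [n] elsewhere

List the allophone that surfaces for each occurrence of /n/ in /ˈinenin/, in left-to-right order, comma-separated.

[ŋ], [ŋ], [n]

Occurrence 1 (position 2): between a vowel and a following unstressed vowel → [ŋ].
Occurrence 2 (position 4): between a vowel and a following unstressed vowel → [ŋ].
Occurrence 3 (position 6): no conditioning environment matches → elsewhere allophone [n].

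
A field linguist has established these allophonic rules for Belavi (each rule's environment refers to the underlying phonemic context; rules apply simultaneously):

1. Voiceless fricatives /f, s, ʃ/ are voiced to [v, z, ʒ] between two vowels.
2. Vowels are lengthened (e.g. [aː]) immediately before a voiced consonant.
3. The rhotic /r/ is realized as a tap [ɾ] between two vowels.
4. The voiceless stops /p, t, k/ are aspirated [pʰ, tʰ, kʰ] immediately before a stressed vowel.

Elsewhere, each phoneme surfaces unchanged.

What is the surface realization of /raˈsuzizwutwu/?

/r/ (word-initial) is in the target of rule 3 but the environment (between two vowels) is not met → [r].
/a/ (between /r/ and /s/) is in the target of rule 2 but the environment (before a voiced consonant) is not met → [a].
/s/ (between /a/ and /u/): between two vowels, so rule 1 applies → [z].
/u/ (between /s/ and /z/): before a voiced consonant, so rule 2 applies → [uː].
/z/ — not in any rule's target class → [z].
/i/ (between /z/ and /z/) occurs before a voiced consonant → [iː] by rule 2.
/z/ (between /i/ and /w/): no rule targets it → [z].
/w/ — not in any rule's target class → [w].
/u/ — between /w/ and /t/; rule 2 does not apply here → [u].
/t/ — between /u/ and /w/; rule 4 does not apply here → [t].
/w/ — not in any rule's target class → [w].
/u/ — word-final; rule 2 does not apply here → [u].

[raˈzuːziːzwutwu]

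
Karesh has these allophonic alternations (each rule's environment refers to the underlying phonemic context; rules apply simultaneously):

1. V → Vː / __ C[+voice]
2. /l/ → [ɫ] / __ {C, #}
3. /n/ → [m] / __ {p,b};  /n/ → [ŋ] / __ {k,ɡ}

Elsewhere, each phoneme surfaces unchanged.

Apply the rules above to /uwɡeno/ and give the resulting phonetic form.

/u/ (word-initial) occurs before a voiced consonant → [uː] by rule 1.
/w/ (between /u/ and /ɡ/) is unaffected → [w].
/ɡ/ (between /w/ and /e/): no rule targets it → [ɡ].
/e/ (between /ɡ/ and /n/) occurs before a voiced consonant → [eː] by rule 1.
/n/ — between /e/ and /o/; rule 3 does not apply here → [n].
/o/ (word-final): rule 1 targets it, but not before a voiced consonant → unchanged [o].

[uːwɡeːno]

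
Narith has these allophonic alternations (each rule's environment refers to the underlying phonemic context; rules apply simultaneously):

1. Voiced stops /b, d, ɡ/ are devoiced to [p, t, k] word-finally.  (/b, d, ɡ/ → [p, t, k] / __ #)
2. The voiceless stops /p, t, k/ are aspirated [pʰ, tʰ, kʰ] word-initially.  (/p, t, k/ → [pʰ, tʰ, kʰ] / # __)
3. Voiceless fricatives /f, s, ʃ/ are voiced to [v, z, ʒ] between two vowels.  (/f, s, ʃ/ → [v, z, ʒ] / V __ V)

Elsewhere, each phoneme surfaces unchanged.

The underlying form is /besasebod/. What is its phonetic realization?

[bezazebot]

/b/ (word-initial): rule 1 targets it, but not word-finally → unchanged [b].
/e/ (between /b/ and /s/): no rule targets it → [e].
/s/ meets the environment for rule 3 (between two vowels) → [z].
/a/ — not in any rule's target class → [a].
/s/ meets the environment for rule 3 (between two vowels) → [z].
/e/ (between /s/ and /b/): no rule targets it → [e].
/b/ (between /e/ and /o/) fails the environment for rule 1, so it stays [b].
/o/ (between /b/ and /d/) is unaffected → [o].
Rule 1 applies to /d/ (word-final: word-finally) → [t].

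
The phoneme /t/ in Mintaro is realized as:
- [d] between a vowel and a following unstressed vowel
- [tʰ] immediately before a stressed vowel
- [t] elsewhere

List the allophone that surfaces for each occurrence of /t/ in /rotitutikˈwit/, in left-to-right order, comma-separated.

[d], [d], [d], [t]

Occurrence 1 (position 3): between a vowel and a following unstressed vowel → [d].
Occurrence 2 (position 5): between a vowel and a following unstressed vowel → [d].
Occurrence 3 (position 7): between a vowel and a following unstressed vowel → [d].
Occurrence 4 (position 12): no conditioning environment matches → elsewhere allophone [t].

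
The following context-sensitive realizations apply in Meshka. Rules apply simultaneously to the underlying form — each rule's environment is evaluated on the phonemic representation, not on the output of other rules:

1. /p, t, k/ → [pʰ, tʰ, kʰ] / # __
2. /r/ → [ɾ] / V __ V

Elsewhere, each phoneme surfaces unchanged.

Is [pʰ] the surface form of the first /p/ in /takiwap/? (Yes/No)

/p/ (word-final) fails the environment for rule 1, so it stays [p].
The actual realization is [p], not [pʰ].

No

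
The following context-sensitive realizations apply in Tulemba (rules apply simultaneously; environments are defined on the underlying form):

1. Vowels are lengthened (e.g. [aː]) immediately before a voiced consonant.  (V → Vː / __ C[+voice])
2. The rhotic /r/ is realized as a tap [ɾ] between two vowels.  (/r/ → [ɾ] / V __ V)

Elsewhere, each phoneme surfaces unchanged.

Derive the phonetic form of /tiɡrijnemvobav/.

[tiːɡriːjneːmvoːbaːv]

/i/ (between /t/ and /ɡ/) occurs before a voiced consonant → [iː] by rule 1.
/r/ — between /ɡ/ and /i/; rule 2 does not apply here → [r].
/i/ (between /r/ and /j/) occurs before a voiced consonant → [iː] by rule 1.
/e/ (between /n/ and /m/): before a voiced consonant, so rule 1 applies → [eː].
Rule 1 applies to /o/ (between /v/ and /b/: before a voiced consonant) → [oː].
/a/ — between /b/ and /v/, before a voiced consonant — surfaces as [aː] (rule 1).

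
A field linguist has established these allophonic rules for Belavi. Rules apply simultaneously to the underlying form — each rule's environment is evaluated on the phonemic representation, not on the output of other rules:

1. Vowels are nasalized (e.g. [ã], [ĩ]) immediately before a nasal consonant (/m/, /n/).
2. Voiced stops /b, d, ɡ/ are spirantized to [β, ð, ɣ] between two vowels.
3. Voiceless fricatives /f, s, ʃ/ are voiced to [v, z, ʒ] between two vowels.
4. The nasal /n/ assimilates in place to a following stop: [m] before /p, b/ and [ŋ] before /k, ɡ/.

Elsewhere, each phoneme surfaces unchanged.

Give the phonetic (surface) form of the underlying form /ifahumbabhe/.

[ivahũmbabhe]

/i/ (word-initial) is in the target of rule 1 but the environment (before a nasal consonant) is not met → [i].
/f/ meets the environment for rule 3 (between two vowels) → [v].
/a/ (between /f/ and /h/) is in the target of rule 1 but the environment (before a nasal consonant) is not met → [a].
/h/ (between /a/ and /u/) is unaffected → [h].
/u/ (between /h/ and /m/) occurs before a nasal consonant → [ũ] by rule 1.
/m/ (between /u/ and /b/) is unaffected → [m].
/b/ — between /m/ and /a/; rule 2 does not apply here → [b].
/a/ — between /b/ and /b/; rule 1 does not apply here → [a].
/b/ — between /a/ and /h/; rule 2 does not apply here → [b].
/h/ stays [h].
/e/ (word-final): rule 1 targets it, but not before a nasal consonant → unchanged [e].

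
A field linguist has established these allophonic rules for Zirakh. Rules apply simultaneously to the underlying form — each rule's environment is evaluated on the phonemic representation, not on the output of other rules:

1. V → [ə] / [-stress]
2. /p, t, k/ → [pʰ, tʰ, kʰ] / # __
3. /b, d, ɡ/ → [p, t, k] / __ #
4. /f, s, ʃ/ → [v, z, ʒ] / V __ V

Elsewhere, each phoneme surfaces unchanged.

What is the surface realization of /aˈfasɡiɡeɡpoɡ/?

/a/ meets the environment for rule 1 (in an unstressed syllable) → [ə].
/f/ — between /a/ and /a/, between two vowels — surfaces as [v] (rule 4).
/a/ — between /f/ and /s/; rule 1 does not apply here → [a].
/s/ (between /a/ and /ɡ/): rule 4 targets it, but not between two vowels → unchanged [s].
/ɡ/ (between /s/ and /i/) fails the environment for rule 3, so it stays [ɡ].
/i/ (between /ɡ/ and /ɡ/) occurs in an unstressed syllable → [ə] by rule 1.
/ɡ/ (between /i/ and /e/): rule 3 targets it, but not word-finally → unchanged [ɡ].
/e/ (between /ɡ/ and /ɡ/) occurs in an unstressed syllable → [ə] by rule 1.
/ɡ/ (between /e/ and /p/): rule 3 targets it, but not word-finally → unchanged [ɡ].
/p/ (between /ɡ/ and /o/) is in the target of rule 2 but the environment (word-initially) is not met → [p].
/o/ meets the environment for rule 1 (in an unstressed syllable) → [ə].
Rule 3 applies to /ɡ/ (word-final: word-finally) → [k].

[əˈvasɡəɡəɡpək]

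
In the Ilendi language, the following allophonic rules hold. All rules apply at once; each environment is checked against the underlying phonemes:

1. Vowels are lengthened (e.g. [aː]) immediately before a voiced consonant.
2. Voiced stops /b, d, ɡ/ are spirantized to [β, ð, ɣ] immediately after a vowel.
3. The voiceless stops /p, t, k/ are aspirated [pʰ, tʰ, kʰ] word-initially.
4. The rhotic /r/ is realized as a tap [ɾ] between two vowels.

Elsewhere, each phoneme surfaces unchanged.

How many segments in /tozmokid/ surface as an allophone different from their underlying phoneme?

Segments that undergo a rule: /t/ → [tʰ] (rule 3); /o/ → [oː] (rule 1); /i/ → [iː] (rule 1); /d/ → [ð] (rule 2).
All other segments surface unchanged.

4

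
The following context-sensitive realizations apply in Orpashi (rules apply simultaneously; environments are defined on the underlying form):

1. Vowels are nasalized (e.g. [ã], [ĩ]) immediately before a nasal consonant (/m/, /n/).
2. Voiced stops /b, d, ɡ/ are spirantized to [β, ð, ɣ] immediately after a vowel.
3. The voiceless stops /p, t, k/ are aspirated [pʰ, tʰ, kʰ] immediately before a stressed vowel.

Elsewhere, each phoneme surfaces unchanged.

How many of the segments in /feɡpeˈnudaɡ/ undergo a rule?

4

Segments that undergo a rule: /ɡ/ → [ɣ] (rule 2); /e/ → [ẽ] (rule 1); /d/ → [ð] (rule 2); /ɡ/ → [ɣ] (rule 2).
All other segments surface unchanged.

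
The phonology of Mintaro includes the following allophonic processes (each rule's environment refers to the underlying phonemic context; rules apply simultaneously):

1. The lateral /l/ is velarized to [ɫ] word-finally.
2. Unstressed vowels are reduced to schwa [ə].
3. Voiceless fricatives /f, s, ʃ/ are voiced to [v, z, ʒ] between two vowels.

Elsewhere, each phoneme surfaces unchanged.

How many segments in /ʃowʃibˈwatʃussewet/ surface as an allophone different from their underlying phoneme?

5

Segments that undergo a rule: /o/ → [ə] (rule 2); /i/ → [ə] (rule 2); /u/ → [ə] (rule 2); /e/ → [ə] (rule 2); /e/ → [ə] (rule 2).
All other segments surface unchanged.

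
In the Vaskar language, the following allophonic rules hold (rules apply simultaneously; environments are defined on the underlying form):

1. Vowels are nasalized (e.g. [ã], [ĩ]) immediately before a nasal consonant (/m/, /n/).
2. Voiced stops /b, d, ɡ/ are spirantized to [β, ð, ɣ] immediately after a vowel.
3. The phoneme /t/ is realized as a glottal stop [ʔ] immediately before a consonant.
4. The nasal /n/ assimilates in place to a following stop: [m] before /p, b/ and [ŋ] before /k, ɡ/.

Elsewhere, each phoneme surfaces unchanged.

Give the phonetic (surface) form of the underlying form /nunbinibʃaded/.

/n/ — word-initial; rule 4 does not apply here → [n].
/u/ (between /n/ and /n/): before a nasal consonant, so rule 1 applies → [ũ].
/n/ (between /u/ and /b/): before a labial or velar stop, so rule 4 applies → [m].
/b/ (between /n/ and /i/): rule 2 targets it, but not immediately after a vowel → unchanged [b].
/i/ (between /b/ and /n/): before a nasal consonant, so rule 1 applies → [ĩ].
/n/ (between /i/ and /i/) fails the environment for rule 4, so it stays [n].
/i/ (between /n/ and /b/) is in the target of rule 1 but the environment (before a nasal consonant) is not met → [i].
Rule 2 applies to /b/ (between /i/ and /ʃ/: immediately after a vowel) → [β].
/ʃ/ (between /b/ and /a/): no rule targets it → [ʃ].
/a/ (between /ʃ/ and /d/): rule 1 targets it, but not before a nasal consonant → unchanged [a].
Rule 2 applies to /d/ (between /a/ and /e/: immediately after a vowel) → [ð].
/e/ (between /d/ and /d/): rule 1 targets it, but not before a nasal consonant → unchanged [e].
/d/ meets the environment for rule 2 (immediately after a vowel) → [ð].

[nũmbĩniβʃaðeð]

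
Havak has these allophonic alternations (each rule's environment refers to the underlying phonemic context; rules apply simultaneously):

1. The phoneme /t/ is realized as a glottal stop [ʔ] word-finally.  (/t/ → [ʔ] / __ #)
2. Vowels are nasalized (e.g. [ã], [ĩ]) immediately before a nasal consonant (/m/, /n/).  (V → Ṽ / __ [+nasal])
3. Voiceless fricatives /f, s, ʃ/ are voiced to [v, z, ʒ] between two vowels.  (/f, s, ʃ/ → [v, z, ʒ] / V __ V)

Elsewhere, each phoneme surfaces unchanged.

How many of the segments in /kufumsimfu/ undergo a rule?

3

Segments that undergo a rule: /f/ → [v] (rule 3); /u/ → [ũ] (rule 2); /i/ → [ĩ] (rule 2).
All other segments surface unchanged.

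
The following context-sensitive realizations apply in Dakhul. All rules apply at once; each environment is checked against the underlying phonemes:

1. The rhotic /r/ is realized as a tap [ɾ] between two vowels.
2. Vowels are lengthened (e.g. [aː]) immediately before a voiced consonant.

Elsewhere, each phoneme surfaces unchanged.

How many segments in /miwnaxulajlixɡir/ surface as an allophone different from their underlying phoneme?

4

Segments that undergo a rule: /i/ → [iː] (rule 2); /u/ → [uː] (rule 2); /a/ → [aː] (rule 2); /i/ → [iː] (rule 2).
All other segments surface unchanged.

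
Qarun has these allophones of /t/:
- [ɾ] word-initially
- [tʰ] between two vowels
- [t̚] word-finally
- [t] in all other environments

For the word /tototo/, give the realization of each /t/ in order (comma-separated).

Occurrence 1 (position 1): word-initially → [ɾ].
Occurrence 2 (position 3): between two vowels → [tʰ].
Occurrence 3 (position 5): between two vowels → [tʰ].

[ɾ], [tʰ], [tʰ]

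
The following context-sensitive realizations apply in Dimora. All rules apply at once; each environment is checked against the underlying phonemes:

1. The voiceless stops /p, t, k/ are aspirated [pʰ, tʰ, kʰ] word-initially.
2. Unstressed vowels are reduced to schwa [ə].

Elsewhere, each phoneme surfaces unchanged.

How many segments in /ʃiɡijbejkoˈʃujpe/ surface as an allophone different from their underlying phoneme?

Segments that undergo a rule: /i/ → [ə] (rule 2); /i/ → [ə] (rule 2); /e/ → [ə] (rule 2); /o/ → [ə] (rule 2); /e/ → [ə] (rule 2).
All other segments surface unchanged.

5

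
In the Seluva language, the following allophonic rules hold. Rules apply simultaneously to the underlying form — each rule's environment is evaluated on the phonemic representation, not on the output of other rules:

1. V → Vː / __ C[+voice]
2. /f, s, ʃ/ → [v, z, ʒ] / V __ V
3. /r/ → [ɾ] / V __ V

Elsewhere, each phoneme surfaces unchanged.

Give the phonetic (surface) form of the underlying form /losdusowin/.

/l/ (word-initial): no rule targets it → [l].
/o/ (between /l/ and /s/) is in the target of rule 1 but the environment (before a voiced consonant) is not met → [o].
/s/ — between /o/ and /d/; rule 2 does not apply here → [s].
/d/ (between /s/ and /u/): no rule targets it → [d].
/u/ — between /d/ and /s/; rule 1 does not apply here → [u].
Rule 2 applies to /s/ (between /u/ and /o/: between two vowels) → [z].
/o/ (between /s/ and /w/): before a voiced consonant, so rule 1 applies → [oː].
/w/ (between /o/ and /i/): no rule targets it → [w].
/i/ (between /w/ and /n/): before a voiced consonant, so rule 1 applies → [iː].
/n/ stays [n].

[losduzoːwiːn]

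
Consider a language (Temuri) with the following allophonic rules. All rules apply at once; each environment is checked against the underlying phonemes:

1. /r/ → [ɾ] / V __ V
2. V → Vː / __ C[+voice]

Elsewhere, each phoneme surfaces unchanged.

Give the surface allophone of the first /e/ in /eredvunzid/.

/e/ (word-initial): before a voiced consonant, so rule 2 applies → [eː].

[eː]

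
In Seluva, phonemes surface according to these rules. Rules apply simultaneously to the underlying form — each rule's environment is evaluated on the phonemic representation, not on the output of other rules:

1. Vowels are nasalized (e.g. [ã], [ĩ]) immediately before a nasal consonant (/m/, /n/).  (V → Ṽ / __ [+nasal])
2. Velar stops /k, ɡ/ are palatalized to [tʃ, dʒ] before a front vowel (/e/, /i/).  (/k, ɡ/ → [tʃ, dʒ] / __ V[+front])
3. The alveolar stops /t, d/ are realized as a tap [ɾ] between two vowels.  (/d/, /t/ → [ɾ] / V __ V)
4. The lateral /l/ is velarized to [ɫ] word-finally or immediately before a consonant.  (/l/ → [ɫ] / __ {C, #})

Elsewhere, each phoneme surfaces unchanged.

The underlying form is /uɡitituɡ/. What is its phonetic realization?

/u/ — word-initial; rule 1 does not apply here → [u].
/ɡ/ (between /u/ and /i/) occurs before a front vowel → [dʒ] by rule 2.
/i/ (between /ɡ/ and /t/) is in the target of rule 1 but the environment (before a nasal consonant) is not met → [i].
/t/ (between /i/ and /i/): between two vowels, so rule 3 applies → [ɾ].
/i/ (between /t/ and /t/) fails the environment for rule 1, so it stays [i].
/t/ (between /i/ and /u/): between two vowels, so rule 3 applies → [ɾ].
/u/ — between /t/ and /ɡ/; rule 1 does not apply here → [u].
/ɡ/ (word-final) is in the target of rule 2 but the environment (before a front vowel) is not met → [ɡ].

[udʒiɾiɾuɡ]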